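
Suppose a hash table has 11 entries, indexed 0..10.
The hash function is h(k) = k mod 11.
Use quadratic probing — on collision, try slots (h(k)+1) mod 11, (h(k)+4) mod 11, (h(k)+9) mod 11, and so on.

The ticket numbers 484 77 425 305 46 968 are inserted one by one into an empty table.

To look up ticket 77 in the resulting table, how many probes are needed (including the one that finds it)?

484: h=0 → slot 0
77: h=0, probe 0,1 → slot 1
425: h=7 → slot 7
305: h=8 → slot 8
46: h=2 → slot 2
968: h=0, probe 0,1,4 → slot 4
Table: [484, 77, 46, _, 968, _, _, 425, 305, _, _]
Lookup 77: h=0, probe 0,1 → found at 1.

2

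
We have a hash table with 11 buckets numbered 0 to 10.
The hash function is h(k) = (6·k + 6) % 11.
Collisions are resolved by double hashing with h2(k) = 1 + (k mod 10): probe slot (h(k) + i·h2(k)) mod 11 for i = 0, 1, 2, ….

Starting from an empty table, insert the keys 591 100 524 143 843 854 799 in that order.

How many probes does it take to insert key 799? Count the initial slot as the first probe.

2

Insert 591: h=10, slot 10 empty => index 10.
Insert 100: h=1, slot 1 empty => index 1.
Insert 524: h=4, slot 4 empty => index 4.
Insert 143: h=6, slot 6 empty => index 6.
Insert 843: h=4, h2=4, slot 4 occupied => index 8.
Insert 854: h=4, h2=5, slot 4 occupied => index 9.
Insert 799: h=4, h2=10, slot 4 occupied => index 3.
Table: [_, 100, _, 799, 524, _, 143, _, 843, 854, 591]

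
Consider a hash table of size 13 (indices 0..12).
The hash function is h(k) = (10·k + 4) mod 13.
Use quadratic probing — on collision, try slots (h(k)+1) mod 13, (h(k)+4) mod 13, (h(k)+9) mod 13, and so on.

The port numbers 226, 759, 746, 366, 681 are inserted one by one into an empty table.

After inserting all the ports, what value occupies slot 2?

226

226: h=2 => slot 2
759: h=2, probe 2,3 => slot 3
746: h=2, probe 2,3,6 => slot 6
366: h=11 => slot 11
681: h=2, probe 2,3,6,11,5 => slot 5
Table: [_, _, 226, 759, _, 681, 746, _, _, _, _, 366, _]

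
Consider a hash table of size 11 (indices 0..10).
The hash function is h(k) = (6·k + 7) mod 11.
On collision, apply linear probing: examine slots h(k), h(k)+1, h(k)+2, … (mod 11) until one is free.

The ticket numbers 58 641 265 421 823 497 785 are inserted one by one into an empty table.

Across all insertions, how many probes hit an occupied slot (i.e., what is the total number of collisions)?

3

Insert 58: h=3, slot 3 empty → index 3.
Insert 641: h=3, slot 3 occupied → index 4.
Insert 265: h=2, slot 2 empty → index 2.
Insert 421: h=3, slots 3,4 occupied → index 5.
Insert 823: h=6, slot 6 empty → index 6.
Insert 497: h=8, slot 8 empty → index 8.
Insert 785: h=9, slot 9 empty → index 9.
Table: [—, —, 265, 58, 641, 421, 823, —, 497, 785, —]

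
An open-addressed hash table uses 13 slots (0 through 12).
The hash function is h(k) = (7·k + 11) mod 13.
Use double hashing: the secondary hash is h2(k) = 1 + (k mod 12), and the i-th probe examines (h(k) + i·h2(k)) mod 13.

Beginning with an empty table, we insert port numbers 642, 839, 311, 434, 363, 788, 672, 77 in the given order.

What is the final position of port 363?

12

642 hashes to 7; slot 7 is free => place at 7.
839 hashes to 8; slot 8 is free => place at 8.
311 hashes to 4; slot 4 is free => place at 4.
434 hashes to 7, h2=3; 7 taken => place at 10.
363 hashes to 4, h2=4; 4,8 taken => place at 12.
788 hashes to 2; slot 2 is free => place at 2.
672 hashes to 9; slot 9 is free => place at 9.
77 hashes to 4, h2=6; 4,10 taken => place at 3.
Table: [_, _, 788, 77, 311, _, _, 642, 839, 672, 434, _, 363]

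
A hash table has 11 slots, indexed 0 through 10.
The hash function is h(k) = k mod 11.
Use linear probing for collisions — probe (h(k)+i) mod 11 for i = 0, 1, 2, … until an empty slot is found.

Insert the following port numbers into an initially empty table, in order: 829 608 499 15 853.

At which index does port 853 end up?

7

829 hashes to 4; slot 4 is free -> place at 4.
608 hashes to 3; slot 3 is free -> place at 3.
499 hashes to 4; 4 taken -> place at 5.
15 hashes to 4; 4,5 taken -> place at 6.
853 hashes to 6; 6 taken -> place at 7.
Table: [., ., ., 608, 829, 499, 15, 853, ., ., .]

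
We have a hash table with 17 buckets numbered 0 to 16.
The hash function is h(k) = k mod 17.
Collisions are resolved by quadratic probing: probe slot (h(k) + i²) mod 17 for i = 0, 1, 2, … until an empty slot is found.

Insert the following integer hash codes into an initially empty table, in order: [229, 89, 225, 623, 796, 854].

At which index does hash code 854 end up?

Insert 229: h=8, slot 8 empty → index 8.
Insert 89: h=4, slot 4 empty → index 4.
Insert 225: h=4, slot 4 occupied → index 5.
Insert 623: h=11, slot 11 empty → index 11.
Insert 796: h=14, slot 14 empty → index 14.
Insert 854: h=4, slots 4,5,8 occupied → index 13.
Table: [_, _, _, _, 89, 225, _, _, 229, _, _, 623, _, 854, 796, _, _]

13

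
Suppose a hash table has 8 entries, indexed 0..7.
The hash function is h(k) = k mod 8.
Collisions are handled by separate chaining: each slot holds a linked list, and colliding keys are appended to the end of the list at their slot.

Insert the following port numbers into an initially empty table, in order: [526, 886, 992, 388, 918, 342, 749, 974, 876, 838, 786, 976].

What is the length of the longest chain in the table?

526 -> bucket 6
886 -> bucket 6 (collision)
992 -> bucket 0
388 -> bucket 4
918 -> bucket 6 (collision)
342 -> bucket 6 (collision)
749 -> bucket 5
974 -> bucket 6 (collision)
876 -> bucket 4 (collision)
838 -> bucket 6 (collision)
786 -> bucket 2
976 -> bucket 0 (collision)
Final buckets:
0: 992 -> 976
1: _
2: 786
3: _
4: 388 -> 876
5: 749
6: 526 -> 886 -> 918 -> 342 -> 974 -> 838
7: _

6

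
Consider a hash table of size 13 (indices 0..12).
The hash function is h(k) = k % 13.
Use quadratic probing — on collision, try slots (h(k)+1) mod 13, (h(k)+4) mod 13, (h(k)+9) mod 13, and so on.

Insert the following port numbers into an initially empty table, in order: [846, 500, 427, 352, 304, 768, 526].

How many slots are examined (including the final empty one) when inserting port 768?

4

846 hashes to 1; slot 1 is free -> place at 1.
500 hashes to 6; slot 6 is free -> place at 6.
427 hashes to 11; slot 11 is free -> place at 11.
352 hashes to 1; 1 taken -> place at 2.
304 hashes to 5; slot 5 is free -> place at 5.
768 hashes to 1; 1,2,5 taken -> place at 10.
526 hashes to 6; 6 taken -> place at 7.
Table: [., 846, 352, ., ., 304, 500, 526, ., ., 768, 427, .]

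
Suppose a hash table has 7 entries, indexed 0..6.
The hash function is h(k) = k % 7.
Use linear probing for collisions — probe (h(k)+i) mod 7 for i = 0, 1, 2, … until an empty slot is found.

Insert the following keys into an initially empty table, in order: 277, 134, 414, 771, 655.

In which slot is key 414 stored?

2

277 hashes to 4; slot 4 is free => place at 4.
134 hashes to 1; slot 1 is free => place at 1.
414 hashes to 1; 1 taken => place at 2.
771 hashes to 1; 1,2 taken => place at 3.
655 hashes to 4; 4 taken => place at 5.
Table: [-, 134, 414, 771, 277, 655, -]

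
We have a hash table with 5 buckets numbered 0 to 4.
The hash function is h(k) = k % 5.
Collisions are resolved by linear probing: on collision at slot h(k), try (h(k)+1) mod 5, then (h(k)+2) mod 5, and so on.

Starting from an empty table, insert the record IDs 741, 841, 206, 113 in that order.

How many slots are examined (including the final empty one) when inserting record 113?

741 hashes to 1; slot 1 is free → place at 1.
841 hashes to 1; 1 taken → place at 2.
206 hashes to 1; 1,2 taken → place at 3.
113 hashes to 3; 3 taken → place at 4.
Table: [_, 741, 841, 206, 113]

2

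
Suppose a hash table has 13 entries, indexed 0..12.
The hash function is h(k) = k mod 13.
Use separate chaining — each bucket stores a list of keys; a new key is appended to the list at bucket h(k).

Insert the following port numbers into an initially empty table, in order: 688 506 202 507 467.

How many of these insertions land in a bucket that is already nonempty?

2

Insert 688: h=12, bucket 12 empty -> new chain.
Insert 506: h=12, bucket 12 nonempty -> append to chain.
Insert 202: h=7, bucket 7 empty -> new chain.
Insert 507: h=0, bucket 0 empty -> new chain.
Insert 467: h=12, bucket 12 nonempty -> append to chain.
Final buckets:
0: 507
1: -
2: -
3: -
4: -
5: -
6: -
7: 202
8: -
9: -
10: -
11: -
12: 688 -> 506 -> 467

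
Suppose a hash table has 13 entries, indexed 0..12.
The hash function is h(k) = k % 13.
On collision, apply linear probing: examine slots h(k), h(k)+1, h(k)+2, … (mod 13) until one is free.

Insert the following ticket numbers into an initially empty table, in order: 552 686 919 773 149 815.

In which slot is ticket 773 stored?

7

552 hashes to 6; slot 6 is free -> place at 6.
686 hashes to 10; slot 10 is free -> place at 10.
919 hashes to 9; slot 9 is free -> place at 9.
773 hashes to 6; 6 taken -> place at 7.
149 hashes to 6; 6,7 taken -> place at 8.
815 hashes to 9; 9,10 taken -> place at 11.
Table: [., ., ., ., ., ., 552, 773, 149, 919, 686, 815, .]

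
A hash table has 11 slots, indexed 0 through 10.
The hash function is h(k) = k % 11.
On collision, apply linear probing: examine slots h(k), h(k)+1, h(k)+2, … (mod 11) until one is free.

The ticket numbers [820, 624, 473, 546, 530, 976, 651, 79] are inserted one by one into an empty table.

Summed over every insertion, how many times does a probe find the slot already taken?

4

820 hashes to 6; slot 6 is free => place at 6.
624 hashes to 8; slot 8 is free => place at 8.
473 hashes to 0; slot 0 is free => place at 0.
546 hashes to 7; slot 7 is free => place at 7.
530 hashes to 2; slot 2 is free => place at 2.
976 hashes to 8; 8 taken => place at 9.
651 hashes to 2; 2 taken => place at 3.
79 hashes to 2; 2,3 taken => place at 4.
Table: [473, -, 530, 651, 79, -, 820, 546, 624, 976, -]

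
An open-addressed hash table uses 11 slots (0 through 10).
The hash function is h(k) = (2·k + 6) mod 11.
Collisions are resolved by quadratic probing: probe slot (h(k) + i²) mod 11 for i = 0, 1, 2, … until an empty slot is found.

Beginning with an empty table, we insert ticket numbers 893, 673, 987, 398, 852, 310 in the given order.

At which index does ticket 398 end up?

Insert 893: h=10, slot 10 empty -> index 10.
Insert 673: h=10, slot 10 occupied -> index 0.
Insert 987: h=0, slot 0 occupied -> index 1.
Insert 398: h=10, slots 10,0 occupied -> index 3.
Insert 852: h=5, slot 5 empty -> index 5.
Insert 310: h=10, slots 10,0,3 occupied -> index 8.
Table: [673, 987, ∅, 398, ∅, 852, ∅, ∅, 310, ∅, 893]

3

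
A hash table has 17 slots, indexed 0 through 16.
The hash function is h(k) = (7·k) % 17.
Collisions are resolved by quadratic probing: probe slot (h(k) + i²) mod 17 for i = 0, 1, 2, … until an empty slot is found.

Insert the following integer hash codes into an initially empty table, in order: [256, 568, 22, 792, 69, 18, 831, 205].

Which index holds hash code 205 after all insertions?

16

Insert 256: h=7, slot 7 empty => index 7.
Insert 568: h=15, slot 15 empty => index 15.
Insert 22: h=1, slot 1 empty => index 1.
Insert 792: h=2, slot 2 empty => index 2.
Insert 69: h=7, slot 7 occupied => index 8.
Insert 18: h=7, slots 7,8 occupied => index 11.
Insert 831: h=3, slot 3 empty => index 3.
Insert 205: h=7, slots 7,8,11 occupied => index 16.
Table: [∅, 22, 792, 831, ∅, ∅, ∅, 256, 69, ∅, ∅, 18, ∅, ∅, ∅, 568, 205]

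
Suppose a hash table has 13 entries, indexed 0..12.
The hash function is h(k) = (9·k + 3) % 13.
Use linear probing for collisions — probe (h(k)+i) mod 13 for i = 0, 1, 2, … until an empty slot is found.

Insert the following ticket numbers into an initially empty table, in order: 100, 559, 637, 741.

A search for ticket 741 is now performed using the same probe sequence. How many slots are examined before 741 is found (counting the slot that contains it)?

100: h=6 => slot 6
559: h=3 => slot 3
637: h=3, probe 3,4 => slot 4
741: h=3, probe 3,4,5 => slot 5
Table: [., ., ., 559, 637, 741, 100, ., ., ., ., ., .]
Lookup 741: h=3, probe 3,4,5 → found at 5.

3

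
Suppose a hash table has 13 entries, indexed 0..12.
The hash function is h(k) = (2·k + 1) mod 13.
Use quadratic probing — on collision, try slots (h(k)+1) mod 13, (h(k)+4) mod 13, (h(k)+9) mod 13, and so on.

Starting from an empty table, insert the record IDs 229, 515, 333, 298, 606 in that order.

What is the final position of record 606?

0

229: h=4 => slot 4
515: h=4, probe 4,5 => slot 5
333: h=4, probe 4,5,8 => slot 8
298: h=12 => slot 12
606: h=4, probe 4,5,8,0 => slot 0
Table: [606, _, _, _, 229, 515, _, _, 333, _, _, _, 298]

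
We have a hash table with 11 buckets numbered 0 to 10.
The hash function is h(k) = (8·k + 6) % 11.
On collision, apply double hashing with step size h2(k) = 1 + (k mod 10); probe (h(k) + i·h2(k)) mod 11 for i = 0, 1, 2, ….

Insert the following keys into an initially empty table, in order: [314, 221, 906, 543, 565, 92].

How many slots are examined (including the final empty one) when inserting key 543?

314 hashes to 10; slot 10 is free → place at 10.
221 hashes to 3; slot 3 is free → place at 3.
906 hashes to 5; slot 5 is free → place at 5.
543 hashes to 5, h2=4; 5 taken → place at 9.
565 hashes to 5, h2=6; 5 taken → place at 0.
92 hashes to 5, h2=3; 5 taken → place at 8.
Table: [565, ∅, ∅, 221, ∅, 906, ∅, ∅, 92, 543, 314]

2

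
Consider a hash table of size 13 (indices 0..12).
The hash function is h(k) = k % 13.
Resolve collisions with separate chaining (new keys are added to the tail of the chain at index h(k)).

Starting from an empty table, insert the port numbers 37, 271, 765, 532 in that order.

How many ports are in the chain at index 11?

Insert 37: h=11, bucket 11 empty -> new chain.
Insert 271: h=11, bucket 11 nonempty -> append to chain.
Insert 765: h=11, bucket 11 nonempty -> append to chain.
Insert 532: h=12, bucket 12 empty -> new chain.
Final buckets:
0: _
1: _
2: _
3: _
4: _
5: _
6: _
7: _
8: _
9: _
10: _
11: 37 -> 271 -> 765
12: 532

3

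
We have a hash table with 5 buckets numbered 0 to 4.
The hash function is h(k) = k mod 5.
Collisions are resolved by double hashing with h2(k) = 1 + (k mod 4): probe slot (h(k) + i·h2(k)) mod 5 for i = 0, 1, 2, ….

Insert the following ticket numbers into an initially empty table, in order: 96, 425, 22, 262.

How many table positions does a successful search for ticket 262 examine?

96: h=1 => slot 1
425: h=0 => slot 0
22: h=2 => slot 2
262: h=2, h2=3, probe 2,0,3 => slot 3
Table: [425, 96, 22, 262, —]
Lookup 262: h=2, h2=3, probe 2,0,3 → found at 3.

3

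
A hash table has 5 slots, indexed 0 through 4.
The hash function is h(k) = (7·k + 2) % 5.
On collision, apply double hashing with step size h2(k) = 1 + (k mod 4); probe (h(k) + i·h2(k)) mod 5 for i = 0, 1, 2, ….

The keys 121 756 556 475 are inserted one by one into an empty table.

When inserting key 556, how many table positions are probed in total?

121: h=4 -> slot 4
756: h=4, h2=1, probe 4,0 -> slot 0
556: h=4, h2=1, probe 4,0,1 -> slot 1
475: h=2 -> slot 2
Table: [756, 556, 475, ., 121]

3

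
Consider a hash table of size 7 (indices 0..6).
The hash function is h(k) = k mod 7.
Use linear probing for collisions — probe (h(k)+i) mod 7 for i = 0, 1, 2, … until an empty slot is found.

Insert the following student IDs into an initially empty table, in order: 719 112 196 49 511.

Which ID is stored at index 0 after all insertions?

112

719: h=5 → slot 5
112: h=0 → slot 0
196: h=0, probe 0,1 → slot 1
49: h=0, probe 0,1,2 → slot 2
511: h=0, probe 0,1,2,3 → slot 3
Table: [112, 196, 49, 511, ∅, 719, ∅]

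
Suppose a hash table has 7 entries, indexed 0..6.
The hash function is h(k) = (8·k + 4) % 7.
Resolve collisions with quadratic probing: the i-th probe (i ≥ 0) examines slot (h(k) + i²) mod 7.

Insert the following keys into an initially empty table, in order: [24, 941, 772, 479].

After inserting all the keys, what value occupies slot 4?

479

24 hashes to 0; slot 0 is free => place at 0.
941 hashes to 0; 0 taken => place at 1.
772 hashes to 6; slot 6 is free => place at 6.
479 hashes to 0; 0,1 taken => place at 4.
Table: [24, 941, _, _, 479, _, 772]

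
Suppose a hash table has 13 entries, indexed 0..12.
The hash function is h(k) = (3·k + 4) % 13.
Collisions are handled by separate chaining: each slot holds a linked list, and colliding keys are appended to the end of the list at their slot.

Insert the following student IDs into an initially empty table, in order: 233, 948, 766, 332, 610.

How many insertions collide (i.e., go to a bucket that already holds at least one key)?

3

233 -> bucket 1
948 -> bucket 1 (collision)
766 -> bucket 1 (collision)
332 -> bucket 12
610 -> bucket 1 (collision)
Final buckets:
0: ∅
1: 233 -> 948 -> 766 -> 610
2: ∅
3: ∅
4: ∅
5: ∅
6: ∅
7: ∅
8: ∅
9: ∅
10: ∅
11: ∅
12: 332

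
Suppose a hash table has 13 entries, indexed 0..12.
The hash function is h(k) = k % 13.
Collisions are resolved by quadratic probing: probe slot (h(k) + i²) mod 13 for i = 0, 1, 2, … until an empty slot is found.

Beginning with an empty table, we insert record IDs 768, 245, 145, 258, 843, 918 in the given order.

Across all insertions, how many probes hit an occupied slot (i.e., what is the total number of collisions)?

768: h=1 → slot 1
245: h=11 → slot 11
145: h=2 → slot 2
258: h=11, probe 11,12 → slot 12
843: h=11, probe 11,12,2,7 → slot 7
918: h=8 → slot 8
Table: [-, 768, 145, -, -, -, -, 843, 918, -, -, 245, 258]

4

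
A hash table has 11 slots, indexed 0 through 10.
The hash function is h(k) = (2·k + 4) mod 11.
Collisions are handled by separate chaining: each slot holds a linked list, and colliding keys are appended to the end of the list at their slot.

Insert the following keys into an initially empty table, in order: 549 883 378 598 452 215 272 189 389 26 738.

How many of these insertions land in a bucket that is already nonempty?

Insert 549: h=2, bucket 2 empty → new chain.
Insert 883: h=10, bucket 10 empty → new chain.
Insert 378: h=1, bucket 1 empty → new chain.
Insert 598: h=1, bucket 1 nonempty → append to chain.
Insert 452: h=6, bucket 6 empty → new chain.
Insert 215: h=5, bucket 5 empty → new chain.
Insert 272: h=9, bucket 9 empty → new chain.
Insert 189: h=8, bucket 8 empty → new chain.
Insert 389: h=1, bucket 1 nonempty → append to chain.
Insert 26: h=1, bucket 1 nonempty → append to chain.
Insert 738: h=6, bucket 6 nonempty → append to chain.
Final buckets:
0: -
1: 378 -> 598 -> 389 -> 26
2: 549
3: -
4: -
5: 215
6: 452 -> 738
7: -
8: 189
9: 272
10: 883

4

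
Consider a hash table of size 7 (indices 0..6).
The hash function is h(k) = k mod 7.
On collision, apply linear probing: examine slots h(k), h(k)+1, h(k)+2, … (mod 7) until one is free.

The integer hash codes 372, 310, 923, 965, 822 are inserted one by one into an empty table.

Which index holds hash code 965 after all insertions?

372: h=1 → slot 1
310: h=2 → slot 2
923: h=6 → slot 6
965: h=6, probe 6,0 → slot 0
822: h=3 → slot 3
Table: [965, 372, 310, 822, —, —, 923]

0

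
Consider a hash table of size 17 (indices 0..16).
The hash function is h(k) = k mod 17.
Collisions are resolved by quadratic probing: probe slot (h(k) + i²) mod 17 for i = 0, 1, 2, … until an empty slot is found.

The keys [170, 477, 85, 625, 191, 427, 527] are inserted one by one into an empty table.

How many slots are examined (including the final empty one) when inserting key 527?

4

Insert 170: h=0, slot 0 empty → index 0.
Insert 477: h=1, slot 1 empty → index 1.
Insert 85: h=0, slots 0,1 occupied → index 4.
Insert 625: h=13, slot 13 empty → index 13.
Insert 191: h=4, slot 4 occupied → index 5.
Insert 427: h=2, slot 2 empty → index 2.
Insert 527: h=0, slots 0,1,4 occupied → index 9.
Table: [170, 477, 427, —, 85, 191, —, —, —, 527, —, —, —, 625, —, —, —]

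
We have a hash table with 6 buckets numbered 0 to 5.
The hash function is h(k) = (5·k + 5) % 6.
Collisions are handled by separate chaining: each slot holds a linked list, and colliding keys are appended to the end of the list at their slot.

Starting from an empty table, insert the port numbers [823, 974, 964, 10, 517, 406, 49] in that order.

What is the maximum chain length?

3

823 -> bucket 4
974 -> bucket 3
964 -> bucket 1
10 -> bucket 1 (collision)
517 -> bucket 4 (collision)
406 -> bucket 1 (collision)
49 -> bucket 4 (collision)
Final buckets:
0: —
1: 964 -> 10 -> 406
2: —
3: 974
4: 823 -> 517 -> 49
5: —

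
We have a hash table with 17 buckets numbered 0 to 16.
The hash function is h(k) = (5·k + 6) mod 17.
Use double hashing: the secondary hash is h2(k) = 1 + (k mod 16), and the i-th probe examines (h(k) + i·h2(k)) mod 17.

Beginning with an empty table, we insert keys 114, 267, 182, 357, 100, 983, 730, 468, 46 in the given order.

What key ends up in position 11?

114 hashes to 15; slot 15 is free => place at 15.
267 hashes to 15, h2=12; 15 taken => place at 10.
182 hashes to 15, h2=7; 15 taken => place at 5.
357 hashes to 6; slot 6 is free => place at 6.
100 hashes to 13; slot 13 is free => place at 13.
983 hashes to 8; slot 8 is free => place at 8.
730 hashes to 1; slot 1 is free => place at 1.
468 hashes to 0; slot 0 is free => place at 0.
46 hashes to 15, h2=15; 15,13 taken => place at 11.
Table: [468, 730, _, _, _, 182, 357, _, 983, _, 267, 46, _, 100, _, 114, _]

46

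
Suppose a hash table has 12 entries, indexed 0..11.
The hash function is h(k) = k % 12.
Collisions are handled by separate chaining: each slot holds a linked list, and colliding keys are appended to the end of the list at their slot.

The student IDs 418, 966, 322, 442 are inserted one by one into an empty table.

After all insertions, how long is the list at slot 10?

3

418 → bucket 10
966 → bucket 6
322 → bucket 10 (collision)
442 → bucket 10 (collision)
Final buckets:
0: ∅
1: ∅
2: ∅
3: ∅
4: ∅
5: ∅
6: 966
7: ∅
8: ∅
9: ∅
10: 418 -> 322 -> 442
11: ∅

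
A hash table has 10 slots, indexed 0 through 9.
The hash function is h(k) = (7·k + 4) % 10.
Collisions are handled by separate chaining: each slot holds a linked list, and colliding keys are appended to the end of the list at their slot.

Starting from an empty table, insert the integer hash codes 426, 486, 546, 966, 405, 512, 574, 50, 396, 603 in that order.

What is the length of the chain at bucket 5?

426 -> bucket 6
486 -> bucket 6 (collision)
546 -> bucket 6 (collision)
966 -> bucket 6 (collision)
405 -> bucket 9
512 -> bucket 8
574 -> bucket 2
50 -> bucket 4
396 -> bucket 6 (collision)
603 -> bucket 5
Final buckets:
0: —
1: —
2: 574
3: —
4: 50
5: 603
6: 426 -> 486 -> 546 -> 966 -> 396
7: —
8: 512
9: 405

1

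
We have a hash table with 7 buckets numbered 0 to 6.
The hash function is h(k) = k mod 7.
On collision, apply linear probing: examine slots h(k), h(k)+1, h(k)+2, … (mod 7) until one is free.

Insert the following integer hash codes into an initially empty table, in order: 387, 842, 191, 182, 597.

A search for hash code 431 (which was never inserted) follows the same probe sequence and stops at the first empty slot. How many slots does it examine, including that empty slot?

3

387: h=2 -> slot 2
842: h=2, probe 2,3 -> slot 3
191: h=2, probe 2,3,4 -> slot 4
182: h=0 -> slot 0
597: h=2, probe 2,3,4,5 -> slot 5
Table: [182, -, 387, 842, 191, 597, -]
Lookup 431: h=4, probe 4,5,6 → slot 6 empty, not found.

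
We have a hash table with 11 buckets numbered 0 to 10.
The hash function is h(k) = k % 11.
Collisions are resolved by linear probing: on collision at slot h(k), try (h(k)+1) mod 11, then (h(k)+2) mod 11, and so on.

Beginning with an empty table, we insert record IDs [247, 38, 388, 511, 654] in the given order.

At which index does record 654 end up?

8

247: h=5 → slot 5
38: h=5, probe 5,6 → slot 6
388: h=3 → slot 3
511: h=5, probe 5,6,7 → slot 7
654: h=5, probe 5,6,7,8 → slot 8
Table: [∅, ∅, ∅, 388, ∅, 247, 38, 511, 654, ∅, ∅]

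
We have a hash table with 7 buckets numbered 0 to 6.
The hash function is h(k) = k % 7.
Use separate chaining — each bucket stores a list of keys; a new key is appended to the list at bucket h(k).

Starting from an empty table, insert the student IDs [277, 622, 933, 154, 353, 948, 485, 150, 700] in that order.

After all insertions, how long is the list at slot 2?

277 → bucket 4
622 → bucket 6
933 → bucket 2
154 → bucket 0
353 → bucket 3
948 → bucket 3 (collision)
485 → bucket 2 (collision)
150 → bucket 3 (collision)
700 → bucket 0 (collision)
Final buckets:
0: 154 -> 700
1: ∅
2: 933 -> 485
3: 353 -> 948 -> 150
4: 277
5: ∅
6: 622

2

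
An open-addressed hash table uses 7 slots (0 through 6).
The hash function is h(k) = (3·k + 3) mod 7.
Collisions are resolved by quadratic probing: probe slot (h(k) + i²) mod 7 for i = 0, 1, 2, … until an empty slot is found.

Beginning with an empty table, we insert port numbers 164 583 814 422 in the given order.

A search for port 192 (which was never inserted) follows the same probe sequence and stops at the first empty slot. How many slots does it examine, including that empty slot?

4

Insert 164: h=5, slot 5 empty => index 5.
Insert 583: h=2, slot 2 empty => index 2.
Insert 814: h=2, slot 2 occupied => index 3.
Insert 422: h=2, slots 2,3 occupied => index 6.
Table: [., ., 583, 814, ., 164, 422]
Lookup 192: h=5, probe 5,6,2,0 → slot 0 empty, not found.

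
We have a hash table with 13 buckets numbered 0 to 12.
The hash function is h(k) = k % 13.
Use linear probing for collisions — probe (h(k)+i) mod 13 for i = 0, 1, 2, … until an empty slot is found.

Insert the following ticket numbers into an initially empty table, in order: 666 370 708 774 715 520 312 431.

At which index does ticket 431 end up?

666: h=3 => slot 3
370: h=6 => slot 6
708: h=6, probe 6,7 => slot 7
774: h=7, probe 7,8 => slot 8
715: h=0 => slot 0
520: h=0, probe 0,1 => slot 1
312: h=0, probe 0,1,2 => slot 2
431: h=2, probe 2,3,4 => slot 4
Table: [715, 520, 312, 666, 431, ., 370, 708, 774, ., ., ., .]

4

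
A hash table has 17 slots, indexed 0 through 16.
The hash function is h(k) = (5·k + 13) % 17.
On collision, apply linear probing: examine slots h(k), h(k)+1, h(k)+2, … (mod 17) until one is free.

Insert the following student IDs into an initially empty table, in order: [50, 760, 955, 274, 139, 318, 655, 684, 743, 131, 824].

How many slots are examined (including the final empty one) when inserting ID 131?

9

50: h=8 => slot 8
760: h=5 => slot 5
955: h=11 => slot 11
274: h=6 => slot 6
139: h=11, probe 11,12 => slot 12
318: h=5, probe 5,6,7 => slot 7
655: h=7, probe 7,8,9 => slot 9
684: h=16 => slot 16
743: h=5, probe 5,6,7,8,9,10 => slot 10
131: h=5, probe 5,6,7,8,9,10,11,12,13 => slot 13
824: h=2 => slot 2
Table: [_, _, 824, _, _, 760, 274, 318, 50, 655, 743, 955, 139, 131, _, _, 684]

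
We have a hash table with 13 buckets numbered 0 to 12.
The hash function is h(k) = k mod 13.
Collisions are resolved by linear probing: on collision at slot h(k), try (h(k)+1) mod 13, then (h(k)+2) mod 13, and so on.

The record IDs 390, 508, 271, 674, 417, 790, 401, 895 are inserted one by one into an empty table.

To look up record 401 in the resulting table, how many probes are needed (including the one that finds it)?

390: h=0 → slot 0
508: h=1 → slot 1
271: h=11 → slot 11
674: h=11, probe 11,12 → slot 12
417: h=1, probe 1,2 → slot 2
790: h=10 → slot 10
401: h=11, probe 11,12,0,1,2,3 → slot 3
895: h=11, probe 11,12,0,1,2,3,4 → slot 4
Table: [390, 508, 417, 401, 895, —, —, —, —, —, 790, 271, 674]
Lookup 401: h=11, probe 11,12,0,1,2,3 → found at 3.

6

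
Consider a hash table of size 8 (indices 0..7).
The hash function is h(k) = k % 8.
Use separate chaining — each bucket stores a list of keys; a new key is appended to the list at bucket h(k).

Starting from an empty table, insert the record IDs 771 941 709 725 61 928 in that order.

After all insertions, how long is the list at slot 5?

Insert 771: h=3, bucket 3 empty → new chain.
Insert 941: h=5, bucket 5 empty → new chain.
Insert 709: h=5, bucket 5 nonempty → append to chain.
Insert 725: h=5, bucket 5 nonempty → append to chain.
Insert 61: h=5, bucket 5 nonempty → append to chain.
Insert 928: h=0, bucket 0 empty → new chain.
Final buckets:
0: 928
1: -
2: -
3: 771
4: -
5: 941 -> 709 -> 725 -> 61
6: -
7: -

4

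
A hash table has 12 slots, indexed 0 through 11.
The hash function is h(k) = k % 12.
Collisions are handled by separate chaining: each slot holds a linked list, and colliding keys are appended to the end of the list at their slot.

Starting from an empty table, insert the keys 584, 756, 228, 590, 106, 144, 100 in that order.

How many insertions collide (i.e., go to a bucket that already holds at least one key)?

2

584 → bucket 8
756 → bucket 0
228 → bucket 0 (collision)
590 → bucket 2
106 → bucket 10
144 → bucket 0 (collision)
100 → bucket 4
Final buckets:
0: 756 -> 228 -> 144
1: _
2: 590
3: _
4: 100
5: _
6: _
7: _
8: 584
9: _
10: 106
11: _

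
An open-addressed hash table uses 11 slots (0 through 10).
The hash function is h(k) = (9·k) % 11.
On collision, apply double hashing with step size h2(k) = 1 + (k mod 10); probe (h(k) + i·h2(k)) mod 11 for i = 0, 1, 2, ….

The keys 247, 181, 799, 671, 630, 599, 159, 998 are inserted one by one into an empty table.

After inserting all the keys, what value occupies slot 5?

Insert 247: h=1, slot 1 empty → index 1.
Insert 181: h=1, h2=2, slot 1 occupied → index 3.
Insert 799: h=8, slot 8 empty → index 8.
Insert 671: h=0, slot 0 empty → index 0.
Insert 630: h=5, slot 5 empty → index 5.
Insert 599: h=1, h2=10, slots 1,0 occupied → index 10.
Insert 159: h=1, h2=10, slots 1,0,10 occupied → index 9.
Insert 998: h=6, slot 6 empty → index 6.
Table: [671, 247, -, 181, -, 630, 998, -, 799, 159, 599]

630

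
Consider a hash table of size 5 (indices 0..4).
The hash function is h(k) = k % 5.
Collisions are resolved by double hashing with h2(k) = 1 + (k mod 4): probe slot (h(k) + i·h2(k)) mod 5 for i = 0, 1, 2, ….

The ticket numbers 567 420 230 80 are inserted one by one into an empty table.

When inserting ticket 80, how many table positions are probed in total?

2

567: h=2 -> slot 2
420: h=0 -> slot 0
230: h=0, h2=3, probe 0,3 -> slot 3
80: h=0, h2=1, probe 0,1 -> slot 1
Table: [420, 80, 567, 230, —]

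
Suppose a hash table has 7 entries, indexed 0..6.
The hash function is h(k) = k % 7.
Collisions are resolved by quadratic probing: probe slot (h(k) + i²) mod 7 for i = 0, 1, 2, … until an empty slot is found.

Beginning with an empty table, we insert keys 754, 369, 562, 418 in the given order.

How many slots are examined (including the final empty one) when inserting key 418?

Insert 754: h=5, slot 5 empty => index 5.
Insert 369: h=5, slot 5 occupied => index 6.
Insert 562: h=2, slot 2 empty => index 2.
Insert 418: h=5, slots 5,6,2 occupied => index 0.
Table: [418, _, 562, _, _, 754, 369]

4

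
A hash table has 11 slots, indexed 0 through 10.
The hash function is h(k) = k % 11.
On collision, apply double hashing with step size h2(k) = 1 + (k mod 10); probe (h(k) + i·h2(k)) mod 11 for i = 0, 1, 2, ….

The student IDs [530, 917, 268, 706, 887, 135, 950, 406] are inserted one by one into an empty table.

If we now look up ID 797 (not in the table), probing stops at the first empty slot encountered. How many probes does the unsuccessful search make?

6

530: h=2 -> slot 2
917: h=4 -> slot 4
268: h=4, h2=9, probe 4,2,0 -> slot 0
706: h=2, h2=7, probe 2,9 -> slot 9
887: h=7 -> slot 7
135: h=3 -> slot 3
950: h=4, h2=1, probe 4,5 -> slot 5
406: h=10 -> slot 10
Table: [268, ∅, 530, 135, 917, 950, ∅, 887, ∅, 706, 406]
Lookup 797: h=5, h2=8, probe 5,2,10,7,4,1 → slot 1 empty, not found.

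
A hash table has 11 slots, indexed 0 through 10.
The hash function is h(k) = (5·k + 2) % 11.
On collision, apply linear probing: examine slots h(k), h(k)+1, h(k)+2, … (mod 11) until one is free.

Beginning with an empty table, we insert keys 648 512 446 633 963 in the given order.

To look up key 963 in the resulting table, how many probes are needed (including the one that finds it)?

648 hashes to 8; slot 8 is free -> place at 8.
512 hashes to 10; slot 10 is free -> place at 10.
446 hashes to 10; 10 taken -> place at 0.
633 hashes to 10; 10,0 taken -> place at 1.
963 hashes to 10; 10,0,1 taken -> place at 2.
Table: [446, 633, 963, -, -, -, -, -, 648, -, 512]
Lookup 963: h=10, probe 10,0,1,2 → found at 2.

4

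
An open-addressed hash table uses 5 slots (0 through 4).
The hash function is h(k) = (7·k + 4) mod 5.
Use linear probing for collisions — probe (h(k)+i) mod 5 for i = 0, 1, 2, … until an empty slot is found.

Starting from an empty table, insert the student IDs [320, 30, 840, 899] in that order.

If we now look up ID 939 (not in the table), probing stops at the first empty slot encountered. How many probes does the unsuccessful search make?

Insert 320: h=4, slot 4 empty -> index 4.
Insert 30: h=4, slot 4 occupied -> index 0.
Insert 840: h=4, slots 4,0 occupied -> index 1.
Insert 899: h=2, slot 2 empty -> index 2.
Table: [30, 840, 899, -, 320]
Lookup 939: h=2, probe 2,3 → slot 3 empty, not found.

2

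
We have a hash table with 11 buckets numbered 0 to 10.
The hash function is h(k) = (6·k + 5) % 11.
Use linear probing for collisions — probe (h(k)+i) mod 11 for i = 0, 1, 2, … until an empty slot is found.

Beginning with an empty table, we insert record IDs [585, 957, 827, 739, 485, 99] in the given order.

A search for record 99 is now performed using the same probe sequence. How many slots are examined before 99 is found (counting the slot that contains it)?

5

585 hashes to 6; slot 6 is free -> place at 6.
957 hashes to 5; slot 5 is free -> place at 5.
827 hashes to 6; 6 taken -> place at 7.
739 hashes to 6; 6,7 taken -> place at 8.
485 hashes to 0; slot 0 is free -> place at 0.
99 hashes to 5; 5,6,7,8 taken -> place at 9.
Table: [485, _, _, _, _, 957, 585, 827, 739, 99, _]
Lookup 99: h=5, probe 5,6,7,8,9 → found at 9.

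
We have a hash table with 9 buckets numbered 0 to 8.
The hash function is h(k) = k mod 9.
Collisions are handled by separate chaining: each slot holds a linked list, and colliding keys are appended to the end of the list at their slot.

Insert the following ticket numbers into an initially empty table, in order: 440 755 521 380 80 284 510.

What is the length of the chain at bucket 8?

4

440 -> bucket 8
755 -> bucket 8 (collision)
521 -> bucket 8 (collision)
380 -> bucket 2
80 -> bucket 8 (collision)
284 -> bucket 5
510 -> bucket 6
Final buckets:
0: .
1: .
2: 380
3: .
4: .
5: 284
6: 510
7: .
8: 440 -> 755 -> 521 -> 80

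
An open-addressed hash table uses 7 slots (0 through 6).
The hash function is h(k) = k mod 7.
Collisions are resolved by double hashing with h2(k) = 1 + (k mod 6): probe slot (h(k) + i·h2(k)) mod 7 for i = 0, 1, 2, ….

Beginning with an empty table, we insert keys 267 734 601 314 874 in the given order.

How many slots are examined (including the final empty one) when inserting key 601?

3

267 hashes to 1; slot 1 is free → place at 1.
734 hashes to 6; slot 6 is free → place at 6.
601 hashes to 6, h2=2; 6,1 taken → place at 3.
314 hashes to 6, h2=3; 6 taken → place at 2.
874 hashes to 6, h2=5; 6 taken → place at 4.
Table: [_, 267, 314, 601, 874, _, 734]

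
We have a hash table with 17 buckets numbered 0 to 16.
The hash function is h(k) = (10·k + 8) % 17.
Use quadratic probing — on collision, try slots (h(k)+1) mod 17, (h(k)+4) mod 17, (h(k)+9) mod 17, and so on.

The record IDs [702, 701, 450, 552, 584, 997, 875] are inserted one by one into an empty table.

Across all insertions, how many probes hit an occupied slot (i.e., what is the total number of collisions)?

Insert 702: h=7, slot 7 empty -> index 7.
Insert 701: h=14, slot 14 empty -> index 14.
Insert 450: h=3, slot 3 empty -> index 3.
Insert 552: h=3, slot 3 occupied -> index 4.
Insert 584: h=0, slot 0 empty -> index 0.
Insert 997: h=16, slot 16 empty -> index 16.
Insert 875: h=3, slots 3,4,7 occupied -> index 12.
Table: [584, ∅, ∅, 450, 552, ∅, ∅, 702, ∅, ∅, ∅, ∅, 875, ∅, 701, ∅, 997]

4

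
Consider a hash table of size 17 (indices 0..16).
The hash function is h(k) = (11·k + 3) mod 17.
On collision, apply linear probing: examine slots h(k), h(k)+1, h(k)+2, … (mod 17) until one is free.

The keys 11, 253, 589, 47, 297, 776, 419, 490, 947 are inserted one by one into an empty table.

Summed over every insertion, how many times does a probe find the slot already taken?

9

11 hashes to 5; slot 5 is free => place at 5.
253 hashes to 15; slot 15 is free => place at 15.
589 hashes to 5; 5 taken => place at 6.
47 hashes to 10; slot 10 is free => place at 10.
297 hashes to 6; 6 taken => place at 7.
776 hashes to 5; 5,6,7 taken => place at 8.
419 hashes to 5; 5,6,7,8 taken => place at 9.
490 hashes to 4; slot 4 is free => place at 4.
947 hashes to 16; slot 16 is free => place at 16.
Table: [—, —, —, —, 490, 11, 589, 297, 776, 419, 47, —, —, —, —, 253, 947]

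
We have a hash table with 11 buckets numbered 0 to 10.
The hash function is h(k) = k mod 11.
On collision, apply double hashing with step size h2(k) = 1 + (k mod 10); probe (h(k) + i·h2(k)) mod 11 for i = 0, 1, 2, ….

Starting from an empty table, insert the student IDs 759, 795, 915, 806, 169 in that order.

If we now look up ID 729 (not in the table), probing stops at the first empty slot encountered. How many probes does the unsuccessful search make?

3

759 hashes to 0; slot 0 is free → place at 0.
795 hashes to 3; slot 3 is free → place at 3.
915 hashes to 2; slot 2 is free → place at 2.
806 hashes to 3, h2=7; 3 taken → place at 10.
169 hashes to 4; slot 4 is free → place at 4.
Table: [759, ., 915, 795, 169, ., ., ., ., ., 806]
Lookup 729: h=3, h2=10, probe 3,2,1 → slot 1 empty, not found.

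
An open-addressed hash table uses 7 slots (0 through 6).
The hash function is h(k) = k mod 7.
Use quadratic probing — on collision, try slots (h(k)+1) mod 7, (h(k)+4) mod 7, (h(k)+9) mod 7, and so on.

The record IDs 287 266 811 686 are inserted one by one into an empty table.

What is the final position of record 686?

Insert 287: h=0, slot 0 empty => index 0.
Insert 266: h=0, slot 0 occupied => index 1.
Insert 811: h=6, slot 6 empty => index 6.
Insert 686: h=0, slots 0,1 occupied => index 4.
Table: [287, 266, ∅, ∅, 686, ∅, 811]

4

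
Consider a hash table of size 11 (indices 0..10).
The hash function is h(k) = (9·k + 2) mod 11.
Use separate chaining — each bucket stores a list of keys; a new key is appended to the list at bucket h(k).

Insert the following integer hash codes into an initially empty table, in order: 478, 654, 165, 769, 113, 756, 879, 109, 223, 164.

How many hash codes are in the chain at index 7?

2

478 -> bucket 3
654 -> bucket 3 (collision)
165 -> bucket 2
769 -> bucket 4
113 -> bucket 7
756 -> bucket 8
879 -> bucket 4 (collision)
109 -> bucket 4 (collision)
223 -> bucket 7 (collision)
164 -> bucket 4 (collision)
Final buckets:
0: _
1: _
2: 165
3: 478 -> 654
4: 769 -> 879 -> 109 -> 164
5: _
6: _
7: 113 -> 223
8: 756
9: _
10: _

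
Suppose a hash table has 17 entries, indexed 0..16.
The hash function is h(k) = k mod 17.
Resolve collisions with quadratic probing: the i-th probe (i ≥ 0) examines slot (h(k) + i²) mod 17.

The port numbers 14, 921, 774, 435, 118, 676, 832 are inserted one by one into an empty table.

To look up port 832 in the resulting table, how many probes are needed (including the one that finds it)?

2

14 hashes to 14; slot 14 is free → place at 14.
921 hashes to 3; slot 3 is free → place at 3.
774 hashes to 9; slot 9 is free → place at 9.
435 hashes to 10; slot 10 is free → place at 10.
118 hashes to 16; slot 16 is free → place at 16.
676 hashes to 13; slot 13 is free → place at 13.
832 hashes to 16; 16 taken → place at 0.
Table: [832, ∅, ∅, 921, ∅, ∅, ∅, ∅, ∅, 774, 435, ∅, ∅, 676, 14, ∅, 118]
Lookup 832: h=16, probe 16,0 → found at 0.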